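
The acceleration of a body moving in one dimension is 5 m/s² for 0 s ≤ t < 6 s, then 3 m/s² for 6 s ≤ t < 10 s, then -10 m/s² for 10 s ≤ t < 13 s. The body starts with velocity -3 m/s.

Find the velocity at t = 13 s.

9 m/s

Δv equals the area under the a-t graph; then v = v₀ + Δv.
0–6 s: 5 × 6 = 30 m/s
6–10 s: 3 × 4 = 12 m/s
10–13 s: -10 × 3 = -30 m/s
Δv = 12 m/s, so v(13) = -3 + (12) = 9 m/s.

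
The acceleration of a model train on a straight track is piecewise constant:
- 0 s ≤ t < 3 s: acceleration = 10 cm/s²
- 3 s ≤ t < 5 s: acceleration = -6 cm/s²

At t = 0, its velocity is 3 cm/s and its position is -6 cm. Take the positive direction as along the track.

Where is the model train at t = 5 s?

On each constant-a segment, Δv = aΔt and Δx = v₀Δt + ½aΔt²; chain segment to segment.
0–3 s: v starts 3 cm/s; Δx = 3·3 + ½·10·3² = 54 cm; v ends 33 cm/s.
3–5 s: v starts 33 cm/s; Δx = 33·2 + ½·-6·2² = 54 cm; v ends 21 cm/s.
x(5) = -6 + Σ Δx = 102 cm.

102 cm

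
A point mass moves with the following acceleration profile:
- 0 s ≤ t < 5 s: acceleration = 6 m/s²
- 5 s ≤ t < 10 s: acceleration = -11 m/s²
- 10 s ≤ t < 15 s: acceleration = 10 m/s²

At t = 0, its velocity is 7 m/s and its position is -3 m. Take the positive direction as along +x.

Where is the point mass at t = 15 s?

On each constant-a segment, Δv = aΔt and Δx = v₀Δt + ½aΔt²; chain segment to segment.
0–5 s: v starts 7 m/s; Δx = 7·5 + ½·6·5² = 110 m; v ends 37 m/s.
5–10 s: v starts 37 m/s; Δx = 37·5 + ½·-11·5² = 47.5 m; v ends -18 m/s.
10–15 s: v starts -18 m/s; Δx = -18·5 + ½·10·5² = 35 m; v ends 32 m/s.
x(15) = -3 + Σ Δx = 189.5 m.

189.5 m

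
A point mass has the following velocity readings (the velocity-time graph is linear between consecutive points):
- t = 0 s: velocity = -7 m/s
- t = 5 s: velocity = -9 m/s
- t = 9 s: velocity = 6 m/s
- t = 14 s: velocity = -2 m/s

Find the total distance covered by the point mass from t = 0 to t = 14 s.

68.1 m

Distance (not displacement) is the total path length: add the absolute areas under v-t.
0–5 s: |½(-7 + -9)(5)| = 40 m
5–9 s: v = 0 at t = 7.4 s; triangle areas 10.8 + 4.8 = 15.6 m
9–14 s: v = 0 at t = 12.75 s; triangle areas 11.25 + 1.25 = 12.5 m
Total distance = 68.1 m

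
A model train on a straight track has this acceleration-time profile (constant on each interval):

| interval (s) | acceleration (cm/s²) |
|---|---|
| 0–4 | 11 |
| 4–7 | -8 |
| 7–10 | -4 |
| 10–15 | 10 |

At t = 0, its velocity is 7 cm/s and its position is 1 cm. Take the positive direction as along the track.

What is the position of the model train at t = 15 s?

On each constant-a segment, Δv = aΔt and Δx = v₀Δt + ½aΔt²; chain segment to segment.
0–4 s: v starts 7 cm/s; Δx = 7·4 + ½·11·4² = 116 cm; v ends 51 cm/s.
4–7 s: v starts 51 cm/s; Δx = 51·3 + ½·-8·3² = 117 cm; v ends 27 cm/s.
7–10 s: v starts 27 cm/s; Δx = 27·3 + ½·-4·3² = 63 cm; v ends 15 cm/s.
10–15 s: v starts 15 cm/s; Δx = 15·5 + ½·10·5² = 200 cm; v ends 65 cm/s.
x(15) = 1 + Σ Δx = 497 cm.

497 cm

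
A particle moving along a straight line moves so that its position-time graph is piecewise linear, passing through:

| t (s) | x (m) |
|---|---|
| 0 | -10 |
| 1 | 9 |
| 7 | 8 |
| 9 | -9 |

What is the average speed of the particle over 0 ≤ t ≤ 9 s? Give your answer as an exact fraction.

Average speed = (total path length)/(elapsed time); on a piecewise-linear x-t graph the path length is Σ|Δx|.
0–1 s: |Δx| = |9 − -10| = 19 m
1–7 s: |Δx| = |8 − 9| = 1 m
7–9 s: |Δx| = |-9 − 8| = 17 m
Total path = 37 m; average speed = 37/9 = 37/9 m/s.

37/9 m/s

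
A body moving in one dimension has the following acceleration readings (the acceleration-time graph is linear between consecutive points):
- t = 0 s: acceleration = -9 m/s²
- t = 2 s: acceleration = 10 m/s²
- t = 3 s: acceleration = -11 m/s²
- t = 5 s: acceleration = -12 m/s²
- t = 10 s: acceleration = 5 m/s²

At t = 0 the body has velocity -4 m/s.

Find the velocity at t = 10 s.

-44 m/s

Δv equals the area under the a-t graph; then v = v₀ + Δv.
0–2 s: ½(-9 + 10)(2) = 1 m/s
2–3 s: ½(10 + -11)(1) = -0.5 m/s
3–5 s: ½(-11 + -12)(2) = -23 m/s
5–10 s: ½(-12 + 5)(5) = -17.5 m/s
Δv = -40 m/s, so v(10) = -4 + (-40) = -44 m/s.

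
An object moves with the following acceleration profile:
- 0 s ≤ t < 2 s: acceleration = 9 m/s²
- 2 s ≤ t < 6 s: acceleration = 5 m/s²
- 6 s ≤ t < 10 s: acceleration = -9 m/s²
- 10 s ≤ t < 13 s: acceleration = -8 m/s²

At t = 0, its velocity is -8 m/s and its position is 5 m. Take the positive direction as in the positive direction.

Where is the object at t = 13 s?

On each constant-a segment, Δv = aΔt and Δx = v₀Δt + ½aΔt²; chain segment to segment.
0–2 s: v starts -8 m/s; Δx = -8·2 + ½·9·2² = 2 m; v ends 10 m/s.
2–6 s: v starts 10 m/s; Δx = 10·4 + ½·5·4² = 80 m; v ends 30 m/s.
6–10 s: v starts 30 m/s; Δx = 30·4 + ½·-9·4² = 48 m; v ends -6 m/s.
10–13 s: v starts -6 m/s; Δx = -6·3 + ½·-8·3² = -54 m; v ends -30 m/s.
x(13) = 5 + Σ Δx = 81 m.

81 m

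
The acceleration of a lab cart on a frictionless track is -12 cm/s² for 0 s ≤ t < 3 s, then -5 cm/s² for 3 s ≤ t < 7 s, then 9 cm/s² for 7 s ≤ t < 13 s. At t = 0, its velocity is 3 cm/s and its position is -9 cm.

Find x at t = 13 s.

-382 cm

On each constant-a segment, Δv = aΔt and Δx = v₀Δt + ½aΔt²; chain segment to segment.
0–3 s: v starts 3 cm/s; Δx = 3·3 + ½·-12·3² = -45 cm; v ends -33 cm/s.
3–7 s: v starts -33 cm/s; Δx = -33·4 + ½·-5·4² = -172 cm; v ends -53 cm/s.
7–13 s: v starts -53 cm/s; Δx = -53·6 + ½·9·6² = -156 cm; v ends 1 cm/s.
x(13) = -9 + Σ Δx = -382 cm.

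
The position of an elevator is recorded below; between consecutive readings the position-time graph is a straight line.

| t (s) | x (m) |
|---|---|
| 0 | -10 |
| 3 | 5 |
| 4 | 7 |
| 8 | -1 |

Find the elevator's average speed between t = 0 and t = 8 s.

Average speed = (total path length)/(elapsed time); on a piecewise-linear x-t graph the path length is Σ|Δx|.
0–3 s: |Δx| = |5 − -10| = 15 m
3–4 s: |Δx| = |7 − 5| = 2 m
4–8 s: |Δx| = |-1 − 7| = 8 m
Total path = 25 m; average speed = 25/8 = 3.125 m/s.

3.125 m/s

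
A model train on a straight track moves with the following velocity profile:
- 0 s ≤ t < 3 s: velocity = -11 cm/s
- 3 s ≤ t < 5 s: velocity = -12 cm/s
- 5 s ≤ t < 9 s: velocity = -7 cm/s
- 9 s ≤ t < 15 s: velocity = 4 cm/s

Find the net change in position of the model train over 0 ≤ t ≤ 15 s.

-61 cm

Net displacement equals the area under the velocity-time graph (areas below the axis count negative).
0–3 s: -11 × 3 = -33 cm
3–5 s: -12 × 2 = -24 cm
5–9 s: -7 × 4 = -28 cm
9–15 s: 4 × 6 = 24 cm
Net displacement = -61 cm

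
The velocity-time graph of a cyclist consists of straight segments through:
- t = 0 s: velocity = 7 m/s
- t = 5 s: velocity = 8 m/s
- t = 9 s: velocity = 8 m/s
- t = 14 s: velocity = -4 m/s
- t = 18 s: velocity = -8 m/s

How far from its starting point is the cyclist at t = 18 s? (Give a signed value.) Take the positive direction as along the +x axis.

55.5 m

Net displacement equals the area under the velocity-time graph (areas below the axis count negative).
0–5 s: ½(7 + 8)(5) = 37.5 m
5–9 s: 8 × 4 = 32 m
9–14 s: ½(8 + -4)(5) = 10 m
14–18 s: ½(-4 + -8)(4) = -24 m
Net displacement = 55.5 m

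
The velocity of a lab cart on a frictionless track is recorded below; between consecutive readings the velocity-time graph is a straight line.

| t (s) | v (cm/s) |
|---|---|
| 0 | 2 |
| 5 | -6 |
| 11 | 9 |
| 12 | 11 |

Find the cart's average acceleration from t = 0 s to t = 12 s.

0.75 cm/s²

Average acceleration = Δv/Δt = (11 − 2)/(12 − 0) = 0.75 cm/s².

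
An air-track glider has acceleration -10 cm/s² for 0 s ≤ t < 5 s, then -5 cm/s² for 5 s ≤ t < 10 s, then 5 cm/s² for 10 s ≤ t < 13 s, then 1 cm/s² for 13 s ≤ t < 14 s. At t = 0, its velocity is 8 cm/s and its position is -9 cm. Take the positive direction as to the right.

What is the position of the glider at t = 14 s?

On each constant-a segment, Δv = aΔt and Δx = v₀Δt + ½aΔt²; chain segment to segment.
0–5 s: v starts 8 cm/s; Δx = 8·5 + ½·-10·5² = -85 cm; v ends -42 cm/s.
5–10 s: v starts -42 cm/s; Δx = -42·5 + ½·-5·5² = -272.5 cm; v ends -67 cm/s.
10–13 s: v starts -67 cm/s; Δx = -67·3 + ½·5·3² = -178.5 cm; v ends -52 cm/s.
13–14 s: v starts -52 cm/s; Δx = -52·1 + ½·1·1² = -51.5 cm; v ends -51 cm/s.
x(14) = -9 + Σ Δx = -596.5 cm.

-596.5 cm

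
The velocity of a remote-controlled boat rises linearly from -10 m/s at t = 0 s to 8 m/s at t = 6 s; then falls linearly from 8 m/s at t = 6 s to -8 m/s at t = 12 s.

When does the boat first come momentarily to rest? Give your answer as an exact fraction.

v changes sign on 0–6 s (from -10 to 8); the graph is linear there, so v = 0 at t = 0 + (10)·(6 − 0)/(8 − -10) = 10/3 s.

t = 10/3 s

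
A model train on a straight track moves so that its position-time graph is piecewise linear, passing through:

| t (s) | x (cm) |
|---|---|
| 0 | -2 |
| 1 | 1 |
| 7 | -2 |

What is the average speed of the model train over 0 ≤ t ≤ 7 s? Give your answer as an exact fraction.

6/7 cm/s

Average speed = (total path length)/(elapsed time); on a piecewise-linear x-t graph the path length is Σ|Δx|.
0–1 s: |Δx| = |1 − -2| = 3 cm
1–7 s: |Δx| = |-2 − 1| = 3 cm
Total path = 6 cm; average speed = 6/7 = 6/7 cm/s.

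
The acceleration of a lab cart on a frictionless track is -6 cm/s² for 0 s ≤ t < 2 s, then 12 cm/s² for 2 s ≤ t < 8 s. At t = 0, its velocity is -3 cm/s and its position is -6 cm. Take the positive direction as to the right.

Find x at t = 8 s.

On each constant-a segment, Δv = aΔt and Δx = v₀Δt + ½aΔt²; chain segment to segment.
0–2 s: v starts -3 cm/s; Δx = -3·2 + ½·-6·2² = -18 cm; v ends -15 cm/s.
2–8 s: v starts -15 cm/s; Δx = -15·6 + ½·12·6² = 126 cm; v ends 57 cm/s.
x(8) = -6 + Σ Δx = 102 cm.

102 cm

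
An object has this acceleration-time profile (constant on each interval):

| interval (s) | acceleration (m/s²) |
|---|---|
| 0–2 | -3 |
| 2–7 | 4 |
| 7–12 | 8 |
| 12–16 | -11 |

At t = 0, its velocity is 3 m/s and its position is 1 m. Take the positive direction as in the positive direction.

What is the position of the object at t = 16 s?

On each constant-a segment, Δv = aΔt and Δx = v₀Δt + ½aΔt²; chain segment to segment.
0–2 s: v starts 3 m/s; Δx = 3·2 + ½·-3·2² = 0 m; v ends -3 m/s.
2–7 s: v starts -3 m/s; Δx = -3·5 + ½·4·5² = 35 m; v ends 17 m/s.
7–12 s: v starts 17 m/s; Δx = 17·5 + ½·8·5² = 185 m; v ends 57 m/s.
12–16 s: v starts 57 m/s; Δx = 57·4 + ½·-11·4² = 140 m; v ends 13 m/s.
x(16) = 1 + Σ Δx = 361 m.

361 m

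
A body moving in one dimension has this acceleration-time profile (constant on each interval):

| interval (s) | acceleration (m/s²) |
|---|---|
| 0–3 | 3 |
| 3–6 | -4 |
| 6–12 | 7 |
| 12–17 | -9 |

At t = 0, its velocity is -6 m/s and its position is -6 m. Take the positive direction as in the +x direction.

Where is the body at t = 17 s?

On each constant-a segment, Δv = aΔt and Δx = v₀Δt + ½aΔt²; chain segment to segment.
0–3 s: v starts -6 m/s; Δx = -6·3 + ½·3·3² = -4.5 m; v ends 3 m/s.
3–6 s: v starts 3 m/s; Δx = 3·3 + ½·-4·3² = -9 m; v ends -9 m/s.
6–12 s: v starts -9 m/s; Δx = -9·6 + ½·7·6² = 72 m; v ends 33 m/s.
12–17 s: v starts 33 m/s; Δx = 33·5 + ½·-9·5² = 52.5 m; v ends -12 m/s.
x(17) = -6 + Σ Δx = 105 m.

105 m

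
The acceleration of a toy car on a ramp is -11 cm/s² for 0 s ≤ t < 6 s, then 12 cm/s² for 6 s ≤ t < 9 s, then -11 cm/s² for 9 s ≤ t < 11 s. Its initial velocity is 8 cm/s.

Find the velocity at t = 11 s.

-44 cm/s

Δv equals the area under the a-t graph; then v = v₀ + Δv.
0–6 s: -11 × 6 = -66 cm/s
6–9 s: 12 × 3 = 36 cm/s
9–11 s: -11 × 2 = -22 cm/s
Δv = -52 cm/s, so v(11) = 8 + (-52) = -44 cm/s.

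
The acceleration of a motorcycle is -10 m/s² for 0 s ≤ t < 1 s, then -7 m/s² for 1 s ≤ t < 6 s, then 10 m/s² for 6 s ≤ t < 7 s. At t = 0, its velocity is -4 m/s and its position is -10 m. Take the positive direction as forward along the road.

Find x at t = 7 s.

On each constant-a segment, Δv = aΔt and Δx = v₀Δt + ½aΔt²; chain segment to segment.
0–1 s: v starts -4 m/s; Δx = -4·1 + ½·-10·1² = -9 m; v ends -14 m/s.
1–6 s: v starts -14 m/s; Δx = -14·5 + ½·-7·5² = -157.5 m; v ends -49 m/s.
6–7 s: v starts -49 m/s; Δx = -49·1 + ½·10·1² = -44 m; v ends -39 m/s.
x(7) = -10 + Σ Δx = -220.5 m.

-220.5 m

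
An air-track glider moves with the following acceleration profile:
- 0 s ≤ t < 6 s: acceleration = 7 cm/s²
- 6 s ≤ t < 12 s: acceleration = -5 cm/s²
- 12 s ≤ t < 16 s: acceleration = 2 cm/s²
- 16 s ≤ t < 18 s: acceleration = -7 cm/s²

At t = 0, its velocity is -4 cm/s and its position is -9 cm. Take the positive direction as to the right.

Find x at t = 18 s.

On each constant-a segment, Δv = aΔt and Δx = v₀Δt + ½aΔt²; chain segment to segment.
0–6 s: v starts -4 cm/s; Δx = -4·6 + ½·7·6² = 102 cm; v ends 38 cm/s.
6–12 s: v starts 38 cm/s; Δx = 38·6 + ½·-5·6² = 138 cm; v ends 8 cm/s.
12–16 s: v starts 8 cm/s; Δx = 8·4 + ½·2·4² = 48 cm; v ends 16 cm/s.
16–18 s: v starts 16 cm/s; Δx = 16·2 + ½·-7·2² = 18 cm; v ends 2 cm/s.
x(18) = -9 + Σ Δx = 297 cm.

297 cm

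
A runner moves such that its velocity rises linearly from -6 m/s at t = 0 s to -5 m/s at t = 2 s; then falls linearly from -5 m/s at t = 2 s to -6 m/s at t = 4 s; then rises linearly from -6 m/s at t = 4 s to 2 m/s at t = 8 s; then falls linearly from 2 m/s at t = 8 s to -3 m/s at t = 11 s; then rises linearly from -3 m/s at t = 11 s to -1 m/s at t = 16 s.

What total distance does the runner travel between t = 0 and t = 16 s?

45.9 m

Total distance travelled is ∫|v| dt — sum the magnitudes of each area piece.
0–2 s: |½(-6 + -5)(2)| = 11 m
2–4 s: |½(-5 + -6)(2)| = 11 m
4–8 s: v = 0 at t = 7 s; triangle areas 9 + 1 = 10 m
8–11 s: v = 0 at t = 9.2 s; triangle areas 1.2 + 2.7 = 3.9 m
11–16 s: |½(-3 + -1)(5)| = 10 m
Total distance = 45.9 m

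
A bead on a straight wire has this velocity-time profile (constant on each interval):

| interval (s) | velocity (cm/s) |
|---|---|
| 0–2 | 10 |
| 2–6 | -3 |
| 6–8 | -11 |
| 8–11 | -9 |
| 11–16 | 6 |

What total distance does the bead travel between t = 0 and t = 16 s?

Total distance travelled is ∫|v| dt — sum the magnitudes of each area piece.
0–2 s: |10| × 2 = 20 cm
2–6 s: |-3| × 4 = 12 cm
6–8 s: |-11| × 2 = 22 cm
8–11 s: |-9| × 3 = 27 cm
11–16 s: |6| × 5 = 30 cm
Total distance = 111 cm

111 cm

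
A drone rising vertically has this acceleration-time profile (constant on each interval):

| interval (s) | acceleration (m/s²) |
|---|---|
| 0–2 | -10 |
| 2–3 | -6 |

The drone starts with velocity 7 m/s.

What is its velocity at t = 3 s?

Δv equals the area under the a-t graph; then v = v₀ + Δv.
0–2 s: -10 × 2 = -20 m/s
2–3 s: -6 × 1 = -6 m/s
Δv = -26 m/s, so v(3) = 7 + (-26) = -19 m/s.

-19 m/s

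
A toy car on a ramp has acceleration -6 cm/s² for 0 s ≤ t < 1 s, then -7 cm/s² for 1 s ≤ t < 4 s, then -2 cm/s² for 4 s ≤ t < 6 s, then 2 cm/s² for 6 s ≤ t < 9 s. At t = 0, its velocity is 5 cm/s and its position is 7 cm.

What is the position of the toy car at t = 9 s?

-142.5 cm

On each constant-a segment, Δv = aΔt and Δx = v₀Δt + ½aΔt²; chain segment to segment.
0–1 s: v starts 5 cm/s; Δx = 5·1 + ½·-6·1² = 2 cm; v ends -1 cm/s.
1–4 s: v starts -1 cm/s; Δx = -1·3 + ½·-7·3² = -34.5 cm; v ends -22 cm/s.
4–6 s: v starts -22 cm/s; Δx = -22·2 + ½·-2·2² = -48 cm; v ends -26 cm/s.
6–9 s: v starts -26 cm/s; Δx = -26·3 + ½·2·3² = -69 cm; v ends -20 cm/s.
x(9) = 7 + Σ Δx = -142.5 cm.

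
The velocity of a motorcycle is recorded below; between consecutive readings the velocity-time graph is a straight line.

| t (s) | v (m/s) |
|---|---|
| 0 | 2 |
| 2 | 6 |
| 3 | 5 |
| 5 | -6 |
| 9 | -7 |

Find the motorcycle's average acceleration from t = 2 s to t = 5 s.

Average acceleration = Δv/Δt = (-6 − 6)/(5 − 2) = -4 m/s².

-4 m/s²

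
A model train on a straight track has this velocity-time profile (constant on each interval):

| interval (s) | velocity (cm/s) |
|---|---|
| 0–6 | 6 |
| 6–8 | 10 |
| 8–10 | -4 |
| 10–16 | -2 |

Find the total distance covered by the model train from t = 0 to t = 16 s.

76 cm

Total distance travelled is ∫|v| dt — sum the magnitudes of each area piece.
0–6 s: |6| × 6 = 36 cm
6–8 s: |10| × 2 = 20 cm
8–10 s: |-4| × 2 = 8 cm
10–16 s: |-2| × 6 = 12 cm
Total distance = 76 cm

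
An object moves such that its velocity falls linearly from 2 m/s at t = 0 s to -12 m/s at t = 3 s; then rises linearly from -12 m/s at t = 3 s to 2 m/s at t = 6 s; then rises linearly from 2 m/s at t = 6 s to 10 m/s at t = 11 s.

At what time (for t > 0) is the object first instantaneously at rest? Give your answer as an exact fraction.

v changes sign on 0–3 s (from 2 to -12); the graph is linear there, so v = 0 at t = 0 + (-2)·(3 − 0)/(-12 − 2) = 3/7 s.

t = 3/7 s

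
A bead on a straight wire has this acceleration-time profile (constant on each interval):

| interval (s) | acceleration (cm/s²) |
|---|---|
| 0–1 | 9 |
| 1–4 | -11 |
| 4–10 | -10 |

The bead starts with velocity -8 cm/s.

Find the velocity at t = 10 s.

-92 cm/s

Δv equals the area under the a-t graph; then v = v₀ + Δv.
0–1 s: 9 × 1 = 9 cm/s
1–4 s: -11 × 3 = -33 cm/s
4–10 s: -10 × 6 = -60 cm/s
Δv = -84 cm/s, so v(10) = -8 + (-84) = -92 cm/s.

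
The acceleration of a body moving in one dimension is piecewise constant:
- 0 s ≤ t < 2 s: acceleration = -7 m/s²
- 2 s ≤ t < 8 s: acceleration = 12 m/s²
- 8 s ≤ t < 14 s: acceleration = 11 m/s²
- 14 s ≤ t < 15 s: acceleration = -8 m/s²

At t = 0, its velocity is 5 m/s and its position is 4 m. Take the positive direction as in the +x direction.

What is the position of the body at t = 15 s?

863 m

On each constant-a segment, Δv = aΔt and Δx = v₀Δt + ½aΔt²; chain segment to segment.
0–2 s: v starts 5 m/s; Δx = 5·2 + ½·-7·2² = -4 m; v ends -9 m/s.
2–8 s: v starts -9 m/s; Δx = -9·6 + ½·12·6² = 162 m; v ends 63 m/s.
8–14 s: v starts 63 m/s; Δx = 63·6 + ½·11·6² = 576 m; v ends 129 m/s.
14–15 s: v starts 129 m/s; Δx = 129·1 + ½·-8·1² = 125 m; v ends 121 m/s.
x(15) = 4 + Σ Δx = 863 m.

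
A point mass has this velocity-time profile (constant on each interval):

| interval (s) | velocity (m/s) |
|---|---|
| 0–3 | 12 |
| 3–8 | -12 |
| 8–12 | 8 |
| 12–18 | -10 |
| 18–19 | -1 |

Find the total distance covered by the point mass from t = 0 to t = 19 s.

189 m

Distance (not displacement) is the total path length: add the absolute areas under v-t.
0–3 s: |12| × 3 = 36 m
3–8 s: |-12| × 5 = 60 m
8–12 s: |8| × 4 = 32 m
12–18 s: |-10| × 6 = 60 m
18–19 s: |-1| × 1 = 1 m
Total distance = 189 m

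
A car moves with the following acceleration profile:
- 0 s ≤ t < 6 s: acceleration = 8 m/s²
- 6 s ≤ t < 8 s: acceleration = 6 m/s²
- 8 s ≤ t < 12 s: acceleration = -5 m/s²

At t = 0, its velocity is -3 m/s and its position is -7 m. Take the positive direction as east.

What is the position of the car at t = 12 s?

On each constant-a segment, Δv = aΔt and Δx = v₀Δt + ½aΔt²; chain segment to segment.
0–6 s: v starts -3 m/s; Δx = -3·6 + ½·8·6² = 126 m; v ends 45 m/s.
6–8 s: v starts 45 m/s; Δx = 45·2 + ½·6·2² = 102 m; v ends 57 m/s.
8–12 s: v starts 57 m/s; Δx = 57·4 + ½·-5·4² = 188 m; v ends 37 m/s.
x(12) = -7 + Σ Δx = 409 m.

409 m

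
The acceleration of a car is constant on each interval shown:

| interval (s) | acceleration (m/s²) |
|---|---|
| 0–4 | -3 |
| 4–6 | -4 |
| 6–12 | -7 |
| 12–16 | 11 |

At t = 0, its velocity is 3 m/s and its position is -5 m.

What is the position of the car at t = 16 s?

On each constant-a segment, Δv = aΔt and Δx = v₀Δt + ½aΔt²; chain segment to segment.
0–4 s: v starts 3 m/s; Δx = 3·4 + ½·-3·4² = -12 m; v ends -9 m/s.
4–6 s: v starts -9 m/s; Δx = -9·2 + ½·-4·2² = -26 m; v ends -17 m/s.
6–12 s: v starts -17 m/s; Δx = -17·6 + ½·-7·6² = -228 m; v ends -59 m/s.
12–16 s: v starts -59 m/s; Δx = -59·4 + ½·11·4² = -148 m; v ends -15 m/s.
x(16) = -5 + Σ Δx = -419 m.

-419 m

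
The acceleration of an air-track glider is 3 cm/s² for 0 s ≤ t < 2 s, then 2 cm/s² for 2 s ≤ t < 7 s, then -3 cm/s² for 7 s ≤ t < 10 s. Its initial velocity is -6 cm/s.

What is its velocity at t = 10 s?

Δv equals the area under the a-t graph; then v = v₀ + Δv.
0–2 s: 3 × 2 = 6 cm/s
2–7 s: 2 × 5 = 10 cm/s
7–10 s: -3 × 3 = -9 cm/s
Δv = 7 cm/s, so v(10) = -6 + (7) = 1 cm/s.

1 cm/s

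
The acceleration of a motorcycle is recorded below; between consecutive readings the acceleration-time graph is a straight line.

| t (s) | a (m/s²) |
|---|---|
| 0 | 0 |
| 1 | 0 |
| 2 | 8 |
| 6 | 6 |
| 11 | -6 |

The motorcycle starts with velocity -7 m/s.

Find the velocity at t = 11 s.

25 m/s

Δv equals the area under the a-t graph; then v = v₀ + Δv.
0–1 s: 0 × 1 = 0 m/s
1–2 s: ½(0 + 8)(1) = 4 m/s
2–6 s: ½(8 + 6)(4) = 28 m/s
6–11 s: ½(6 + -6)(5) = 0 m/s
Δv = 32 m/s, so v(11) = -7 + (32) = 25 m/s.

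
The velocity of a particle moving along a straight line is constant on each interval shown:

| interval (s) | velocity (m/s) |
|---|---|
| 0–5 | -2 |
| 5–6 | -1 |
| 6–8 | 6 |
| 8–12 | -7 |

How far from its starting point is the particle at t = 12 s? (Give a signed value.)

Displacement is the signed area under the v-t curve.
0–5 s: -2 × 5 = -10 m
5–6 s: -1 × 1 = -1 m
6–8 s: 6 × 2 = 12 m
8–12 s: -7 × 4 = -28 m
Net displacement = -27 m

-27 m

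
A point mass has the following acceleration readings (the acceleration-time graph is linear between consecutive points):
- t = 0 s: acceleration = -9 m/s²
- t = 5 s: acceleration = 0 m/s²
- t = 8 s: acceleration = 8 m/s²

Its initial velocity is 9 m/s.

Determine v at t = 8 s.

Δv equals the area under the a-t graph; then v = v₀ + Δv.
0–5 s: ½(-9 + 0)(5) = -22.5 m/s
5–8 s: ½(0 + 8)(3) = 12 m/s
Δv = -10.5 m/s, so v(8) = 9 + (-10.5) = -1.5 m/s.

-1.5 m/s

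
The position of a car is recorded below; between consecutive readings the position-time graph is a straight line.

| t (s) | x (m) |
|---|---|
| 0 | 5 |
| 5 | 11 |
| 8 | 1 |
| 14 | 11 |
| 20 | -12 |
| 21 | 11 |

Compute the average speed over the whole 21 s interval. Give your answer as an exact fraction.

Average speed = (total path length)/(elapsed time); on a piecewise-linear x-t graph the path length is Σ|Δx|.
0–5 s: |Δx| = |11 − 5| = 6 m
5–8 s: |Δx| = |1 − 11| = 10 m
8–14 s: |Δx| = |11 − 1| = 10 m
14–20 s: |Δx| = |-12 − 11| = 23 m
20–21 s: |Δx| = |11 − -12| = 23 m
Total path = 72 m; average speed = 72/21 = 24/7 m/s.

24/7 m/s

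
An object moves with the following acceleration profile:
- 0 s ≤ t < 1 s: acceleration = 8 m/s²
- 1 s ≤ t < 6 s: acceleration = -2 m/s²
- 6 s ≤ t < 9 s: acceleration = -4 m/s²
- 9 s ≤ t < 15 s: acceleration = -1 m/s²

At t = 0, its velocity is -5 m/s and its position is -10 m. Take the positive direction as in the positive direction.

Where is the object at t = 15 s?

-192 m

On each constant-a segment, Δv = aΔt and Δx = v₀Δt + ½aΔt²; chain segment to segment.
0–1 s: v starts -5 m/s; Δx = -5·1 + ½·8·1² = -1 m; v ends 3 m/s.
1–6 s: v starts 3 m/s; Δx = 3·5 + ½·-2·5² = -10 m; v ends -7 m/s.
6–9 s: v starts -7 m/s; Δx = -7·3 + ½·-4·3² = -39 m; v ends -19 m/s.
9–15 s: v starts -19 m/s; Δx = -19·6 + ½·-1·6² = -132 m; v ends -25 m/s.
x(15) = -10 + Σ Δx = -192 m.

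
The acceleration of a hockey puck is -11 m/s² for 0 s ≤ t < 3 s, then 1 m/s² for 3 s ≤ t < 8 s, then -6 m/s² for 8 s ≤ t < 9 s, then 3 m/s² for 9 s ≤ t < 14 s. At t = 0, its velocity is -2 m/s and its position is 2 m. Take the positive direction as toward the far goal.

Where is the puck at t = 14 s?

-391.5 m

On each constant-a segment, Δv = aΔt and Δx = v₀Δt + ½aΔt²; chain segment to segment.
0–3 s: v starts -2 m/s; Δx = -2·3 + ½·-11·3² = -55.5 m; v ends -35 m/s.
3–8 s: v starts -35 m/s; Δx = -35·5 + ½·1·5² = -162.5 m; v ends -30 m/s.
8–9 s: v starts -30 m/s; Δx = -30·1 + ½·-6·1² = -33 m; v ends -36 m/s.
9–14 s: v starts -36 m/s; Δx = -36·5 + ½·3·5² = -142.5 m; v ends -21 m/s.
x(14) = 2 + Σ Δx = -391.5 m.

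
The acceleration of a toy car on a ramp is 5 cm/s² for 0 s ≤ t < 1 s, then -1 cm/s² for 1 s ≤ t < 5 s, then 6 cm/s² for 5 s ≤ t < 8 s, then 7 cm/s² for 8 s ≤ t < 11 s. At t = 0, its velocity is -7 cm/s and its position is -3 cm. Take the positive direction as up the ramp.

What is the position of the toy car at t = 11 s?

53 cm

On each constant-a segment, Δv = aΔt and Δx = v₀Δt + ½aΔt²; chain segment to segment.
0–1 s: v starts -7 cm/s; Δx = -7·1 + ½·5·1² = -4.5 cm; v ends -2 cm/s.
1–5 s: v starts -2 cm/s; Δx = -2·4 + ½·-1·4² = -16 cm; v ends -6 cm/s.
5–8 s: v starts -6 cm/s; Δx = -6·3 + ½·6·3² = 9 cm; v ends 12 cm/s.
8–11 s: v starts 12 cm/s; Δx = 12·3 + ½·7·3² = 67.5 cm; v ends 33 cm/s.
x(11) = -3 + Σ Δx = 53 cm.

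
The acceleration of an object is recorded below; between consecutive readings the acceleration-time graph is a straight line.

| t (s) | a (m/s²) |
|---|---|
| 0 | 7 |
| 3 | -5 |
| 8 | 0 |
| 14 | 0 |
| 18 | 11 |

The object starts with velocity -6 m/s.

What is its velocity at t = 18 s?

6.5 m/s

Δv equals the area under the a-t graph; then v = v₀ + Δv.
0–3 s: ½(7 + -5)(3) = 3 m/s
3–8 s: ½(-5 + 0)(5) = -12.5 m/s
8–14 s: 0 × 6 = 0 m/s
14–18 s: ½(0 + 11)(4) = 22 m/s
Δv = 12.5 m/s, so v(18) = -6 + (12.5) = 6.5 m/s.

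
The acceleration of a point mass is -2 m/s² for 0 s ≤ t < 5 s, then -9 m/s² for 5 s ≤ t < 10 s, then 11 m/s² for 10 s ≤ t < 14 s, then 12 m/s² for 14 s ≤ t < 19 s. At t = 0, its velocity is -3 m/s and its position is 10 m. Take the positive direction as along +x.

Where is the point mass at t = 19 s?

-271.5 m

On each constant-a segment, Δv = aΔt and Δx = v₀Δt + ½aΔt²; chain segment to segment.
0–5 s: v starts -3 m/s; Δx = -3·5 + ½·-2·5² = -40 m; v ends -13 m/s.
5–10 s: v starts -13 m/s; Δx = -13·5 + ½·-9·5² = -177.5 m; v ends -58 m/s.
10–14 s: v starts -58 m/s; Δx = -58·4 + ½·11·4² = -144 m; v ends -14 m/s.
14–19 s: v starts -14 m/s; Δx = -14·5 + ½·12·5² = 80 m; v ends 46 m/s.
x(19) = 10 + Σ Δx = -271.5 m.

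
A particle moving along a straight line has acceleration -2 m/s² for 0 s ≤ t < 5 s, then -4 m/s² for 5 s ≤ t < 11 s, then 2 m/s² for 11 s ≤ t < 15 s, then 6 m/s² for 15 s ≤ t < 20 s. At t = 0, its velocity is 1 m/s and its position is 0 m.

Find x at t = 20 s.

-312 m

On each constant-a segment, Δv = aΔt and Δx = v₀Δt + ½aΔt²; chain segment to segment.
0–5 s: v starts 1 m/s; Δx = 1·5 + ½·-2·5² = -20 m; v ends -9 m/s.
5–11 s: v starts -9 m/s; Δx = -9·6 + ½·-4·6² = -126 m; v ends -33 m/s.
11–15 s: v starts -33 m/s; Δx = -33·4 + ½·2·4² = -116 m; v ends -25 m/s.
15–20 s: v starts -25 m/s; Δx = -25·5 + ½·6·5² = -50 m; v ends 5 m/s.
x(20) = 0 + Σ Δx = -312 m.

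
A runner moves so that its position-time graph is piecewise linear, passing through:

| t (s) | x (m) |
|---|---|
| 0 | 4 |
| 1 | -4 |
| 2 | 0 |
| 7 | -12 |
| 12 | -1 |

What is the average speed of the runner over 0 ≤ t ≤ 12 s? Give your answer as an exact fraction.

35/12 m/s

Average speed = (total path length)/(elapsed time); on a piecewise-linear x-t graph the path length is Σ|Δx|.
0–1 s: |Δx| = |-4 − 4| = 8 m
1–2 s: |Δx| = |0 − -4| = 4 m
2–7 s: |Δx| = |-12 − 0| = 12 m
7–12 s: |Δx| = |-1 − -12| = 11 m
Total path = 35 m; average speed = 35/12 = 35/12 m/s.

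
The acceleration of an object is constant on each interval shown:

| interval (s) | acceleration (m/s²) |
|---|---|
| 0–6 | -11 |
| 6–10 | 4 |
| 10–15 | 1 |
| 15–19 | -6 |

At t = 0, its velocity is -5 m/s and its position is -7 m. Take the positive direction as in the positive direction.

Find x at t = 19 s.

On each constant-a segment, Δv = aΔt and Δx = v₀Δt + ½aΔt²; chain segment to segment.
0–6 s: v starts -5 m/s; Δx = -5·6 + ½·-11·6² = -228 m; v ends -71 m/s.
6–10 s: v starts -71 m/s; Δx = -71·4 + ½·4·4² = -252 m; v ends -55 m/s.
10–15 s: v starts -55 m/s; Δx = -55·5 + ½·1·5² = -262.5 m; v ends -50 m/s.
15–19 s: v starts -50 m/s; Δx = -50·4 + ½·-6·4² = -248 m; v ends -74 m/s.
x(19) = -7 + Σ Δx = -997.5 m.

-997.5 m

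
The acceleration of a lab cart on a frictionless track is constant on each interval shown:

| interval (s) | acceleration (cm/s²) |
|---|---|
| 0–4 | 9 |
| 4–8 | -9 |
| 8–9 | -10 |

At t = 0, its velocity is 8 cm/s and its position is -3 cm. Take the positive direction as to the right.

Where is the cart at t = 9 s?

208 cm

On each constant-a segment, Δv = aΔt and Δx = v₀Δt + ½aΔt²; chain segment to segment.
0–4 s: v starts 8 cm/s; Δx = 8·4 + ½·9·4² = 104 cm; v ends 44 cm/s.
4–8 s: v starts 44 cm/s; Δx = 44·4 + ½·-9·4² = 104 cm; v ends 8 cm/s.
8–9 s: v starts 8 cm/s; Δx = 8·1 + ½·-10·1² = 3 cm; v ends -2 cm/s.
x(9) = -3 + Σ Δx = 208 cm.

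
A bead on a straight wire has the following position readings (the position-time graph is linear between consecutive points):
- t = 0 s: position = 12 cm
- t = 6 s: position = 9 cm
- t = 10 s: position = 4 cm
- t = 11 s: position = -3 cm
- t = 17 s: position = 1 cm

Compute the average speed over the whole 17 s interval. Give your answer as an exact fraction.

19/17 cm/s

Average speed = (total path length)/(elapsed time); on a piecewise-linear x-t graph the path length is Σ|Δx|.
0–6 s: |Δx| = |9 − 12| = 3 cm
6–10 s: |Δx| = |4 − 9| = 5 cm
10–11 s: |Δx| = |-3 − 4| = 7 cm
11–17 s: |Δx| = |1 − -3| = 4 cm
Total path = 19 cm; average speed = 19/17 = 19/17 cm/s.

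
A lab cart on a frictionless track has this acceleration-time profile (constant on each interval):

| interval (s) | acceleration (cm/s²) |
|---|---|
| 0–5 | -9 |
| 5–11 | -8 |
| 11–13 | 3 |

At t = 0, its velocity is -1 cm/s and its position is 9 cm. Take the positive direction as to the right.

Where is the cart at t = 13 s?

On each constant-a segment, Δv = aΔt and Δx = v₀Δt + ½aΔt²; chain segment to segment.
0–5 s: v starts -1 cm/s; Δx = -1·5 + ½·-9·5² = -117.5 cm; v ends -46 cm/s.
5–11 s: v starts -46 cm/s; Δx = -46·6 + ½·-8·6² = -420 cm; v ends -94 cm/s.
11–13 s: v starts -94 cm/s; Δx = -94·2 + ½·3·2² = -182 cm; v ends -88 cm/s.
x(13) = 9 + Σ Δx = -710.5 cm.

-710.5 cm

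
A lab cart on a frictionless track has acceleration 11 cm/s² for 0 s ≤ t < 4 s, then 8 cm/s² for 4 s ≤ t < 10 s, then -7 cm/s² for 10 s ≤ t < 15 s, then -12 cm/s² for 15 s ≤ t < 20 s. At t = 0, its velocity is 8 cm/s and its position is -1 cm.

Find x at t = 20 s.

On each constant-a segment, Δv = aΔt and Δx = v₀Δt + ½aΔt²; chain segment to segment.
0–4 s: v starts 8 cm/s; Δx = 8·4 + ½·11·4² = 120 cm; v ends 52 cm/s.
4–10 s: v starts 52 cm/s; Δx = 52·6 + ½·8·6² = 456 cm; v ends 100 cm/s.
10–15 s: v starts 100 cm/s; Δx = 100·5 + ½·-7·5² = 412.5 cm; v ends 65 cm/s.
15–20 s: v starts 65 cm/s; Δx = 65·5 + ½·-12·5² = 175 cm; v ends 5 cm/s.
x(20) = -1 + Σ Δx = 1162.5 cm.

1162.5 cm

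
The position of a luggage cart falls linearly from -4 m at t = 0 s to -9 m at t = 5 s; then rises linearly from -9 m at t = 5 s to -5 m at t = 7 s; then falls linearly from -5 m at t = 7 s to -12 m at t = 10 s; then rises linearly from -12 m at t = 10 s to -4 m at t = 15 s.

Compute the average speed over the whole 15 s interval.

1.6 m/s

Average speed = (total path length)/(elapsed time); on a piecewise-linear x-t graph the path length is Σ|Δx|.
0–5 s: |Δx| = |-9 − -4| = 5 m
5–7 s: |Δx| = |-5 − -9| = 4 m
7–10 s: |Δx| = |-12 − -5| = 7 m
10–15 s: |Δx| = |-4 − -12| = 8 m
Total path = 24 m; average speed = 24/15 = 1.6 m/s.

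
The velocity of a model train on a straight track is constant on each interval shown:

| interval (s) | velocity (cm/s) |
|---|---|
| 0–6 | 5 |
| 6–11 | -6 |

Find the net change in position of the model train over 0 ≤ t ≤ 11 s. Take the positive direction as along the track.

Displacement is the signed area under the v-t curve.
0–6 s: 5 × 6 = 30 cm
6–11 s: -6 × 5 = -30 cm
Net displacement = 0 cm

0 cm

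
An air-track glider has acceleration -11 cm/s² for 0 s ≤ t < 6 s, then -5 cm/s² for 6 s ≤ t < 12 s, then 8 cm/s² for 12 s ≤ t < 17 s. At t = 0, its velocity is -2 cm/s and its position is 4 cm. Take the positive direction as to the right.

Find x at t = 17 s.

On each constant-a segment, Δv = aΔt and Δx = v₀Δt + ½aΔt²; chain segment to segment.
0–6 s: v starts -2 cm/s; Δx = -2·6 + ½·-11·6² = -210 cm; v ends -68 cm/s.
6–12 s: v starts -68 cm/s; Δx = -68·6 + ½·-5·6² = -498 cm; v ends -98 cm/s.
12–17 s: v starts -98 cm/s; Δx = -98·5 + ½·8·5² = -390 cm; v ends -58 cm/s.
x(17) = 4 + Σ Δx = -1094 cm.

-1094 cm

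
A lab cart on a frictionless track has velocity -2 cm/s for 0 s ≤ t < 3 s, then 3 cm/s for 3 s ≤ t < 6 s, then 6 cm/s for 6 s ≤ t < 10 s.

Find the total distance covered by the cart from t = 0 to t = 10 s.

Distance (not displacement) is the total path length: add the absolute areas under v-t.
0–3 s: |-2| × 3 = 6 cm
3–6 s: |3| × 3 = 9 cm
6–10 s: |6| × 4 = 24 cm
Total distance = 39 cm

39 cm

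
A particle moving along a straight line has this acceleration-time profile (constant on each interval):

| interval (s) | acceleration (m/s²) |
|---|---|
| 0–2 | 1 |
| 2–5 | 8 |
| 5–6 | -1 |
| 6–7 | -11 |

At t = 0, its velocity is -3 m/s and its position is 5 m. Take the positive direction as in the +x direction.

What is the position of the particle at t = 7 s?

73 m

On each constant-a segment, Δv = aΔt and Δx = v₀Δt + ½aΔt²; chain segment to segment.
0–2 s: v starts -3 m/s; Δx = -3·2 + ½·1·2² = -4 m; v ends -1 m/s.
2–5 s: v starts -1 m/s; Δx = -1·3 + ½·8·3² = 33 m; v ends 23 m/s.
5–6 s: v starts 23 m/s; Δx = 23·1 + ½·-1·1² = 22.5 m; v ends 22 m/s.
6–7 s: v starts 22 m/s; Δx = 22·1 + ½·-11·1² = 16.5 m; v ends 11 m/s.
x(7) = 5 + Σ Δx = 73 m.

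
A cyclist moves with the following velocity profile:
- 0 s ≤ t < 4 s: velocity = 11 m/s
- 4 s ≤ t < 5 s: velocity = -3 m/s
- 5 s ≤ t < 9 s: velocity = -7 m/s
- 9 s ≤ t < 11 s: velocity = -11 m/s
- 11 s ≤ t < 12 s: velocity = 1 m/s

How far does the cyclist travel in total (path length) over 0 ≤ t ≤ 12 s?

Distance (not displacement) is the total path length: add the absolute areas under v-t.
0–4 s: |11| × 4 = 44 m
4–5 s: |-3| × 1 = 3 m
5–9 s: |-7| × 4 = 28 m
9–11 s: |-11| × 2 = 22 m
11–12 s: |1| × 1 = 1 m
Total distance = 98 m

98 m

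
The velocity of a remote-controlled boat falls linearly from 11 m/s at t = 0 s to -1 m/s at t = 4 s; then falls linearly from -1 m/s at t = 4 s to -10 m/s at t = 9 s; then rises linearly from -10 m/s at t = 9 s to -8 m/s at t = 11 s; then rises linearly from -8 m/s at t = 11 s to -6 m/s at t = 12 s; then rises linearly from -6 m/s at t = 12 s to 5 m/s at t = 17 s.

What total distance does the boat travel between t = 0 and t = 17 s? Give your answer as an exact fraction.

Total distance travelled is ∫|v| dt — sum the magnitudes of each area piece.
0–4 s: v = 0 at t = 11/3 s; triangle areas 121/6 + 1/6 = 61/3 m
4–9 s: |½(-1 + -10)(5)| = 27.5 m
9–11 s: |½(-10 + -8)(2)| = 18 m
11–12 s: |½(-8 + -6)(1)| = 7 m
12–17 s: v = 0 at t = 162/11 s; triangle areas 90/11 + 125/22 = 305/22 m
Total distance = 2861/33 m

2861/33 m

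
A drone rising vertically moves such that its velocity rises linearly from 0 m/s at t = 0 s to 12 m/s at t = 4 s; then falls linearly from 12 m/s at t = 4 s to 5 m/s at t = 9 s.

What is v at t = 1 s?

On 0–4 s the graph is linear from 0 to 12 m/s: v(1) = 0 + (12 − 0)·(1 − 0)/(4 − 0) = 3 m/s.

3 m/s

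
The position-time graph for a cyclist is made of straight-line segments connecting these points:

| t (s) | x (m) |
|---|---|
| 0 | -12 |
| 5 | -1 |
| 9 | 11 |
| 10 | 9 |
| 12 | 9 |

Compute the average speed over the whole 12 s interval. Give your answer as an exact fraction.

25/12 m/s

Average speed = (total path length)/(elapsed time); on a piecewise-linear x-t graph the path length is Σ|Δx|.
0–5 s: |Δx| = |-1 − -12| = 11 m
5–9 s: |Δx| = |11 − -1| = 12 m
9–10 s: |Δx| = |9 − 11| = 2 m
10–12 s: |Δx| = |9 − 9| = 0 m
Total path = 25 m; average speed = 25/12 = 25/12 m/s.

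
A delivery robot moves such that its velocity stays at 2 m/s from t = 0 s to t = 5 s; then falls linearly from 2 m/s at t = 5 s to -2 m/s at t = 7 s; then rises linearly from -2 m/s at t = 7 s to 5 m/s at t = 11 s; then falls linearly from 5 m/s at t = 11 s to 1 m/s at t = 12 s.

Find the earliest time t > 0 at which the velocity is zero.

t = 6 s

v changes sign on 5–7 s (from 2 to -2); the graph is linear there, so v = 0 at t = 5 + (-2)·(7 − 5)/(-2 − 2) = 6 s.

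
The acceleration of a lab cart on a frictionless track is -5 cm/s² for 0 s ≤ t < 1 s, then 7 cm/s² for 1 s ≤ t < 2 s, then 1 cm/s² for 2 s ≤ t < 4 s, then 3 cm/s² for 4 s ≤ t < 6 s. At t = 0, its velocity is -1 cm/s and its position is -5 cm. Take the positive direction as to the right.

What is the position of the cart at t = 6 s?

On each constant-a segment, Δv = aΔt and Δx = v₀Δt + ½aΔt²; chain segment to segment.
0–1 s: v starts -1 cm/s; Δx = -1·1 + ½·-5·1² = -3.5 cm; v ends -6 cm/s.
1–2 s: v starts -6 cm/s; Δx = -6·1 + ½·7·1² = -2.5 cm; v ends 1 cm/s.
2–4 s: v starts 1 cm/s; Δx = 1·2 + ½·1·2² = 4 cm; v ends 3 cm/s.
4–6 s: v starts 3 cm/s; Δx = 3·2 + ½·3·2² = 12 cm; v ends 9 cm/s.
x(6) = -5 + Σ Δx = 5 cm.

5 cm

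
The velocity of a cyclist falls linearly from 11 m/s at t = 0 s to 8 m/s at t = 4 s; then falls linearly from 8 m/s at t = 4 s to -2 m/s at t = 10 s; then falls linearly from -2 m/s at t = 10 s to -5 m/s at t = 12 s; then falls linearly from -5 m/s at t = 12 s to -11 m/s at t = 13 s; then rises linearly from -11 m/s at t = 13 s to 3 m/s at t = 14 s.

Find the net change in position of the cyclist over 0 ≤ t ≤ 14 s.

37 m

Net displacement equals the area under the velocity-time graph (areas below the axis count negative).
0–4 s: ½(11 + 8)(4) = 38 m
4–10 s: ½(8 + -2)(6) = 18 m
10–12 s: ½(-2 + -5)(2) = -7 m
12–13 s: ½(-5 + -11)(1) = -8 m
13–14 s: ½(-11 + 3)(1) = -4 m
Net displacement = 37 m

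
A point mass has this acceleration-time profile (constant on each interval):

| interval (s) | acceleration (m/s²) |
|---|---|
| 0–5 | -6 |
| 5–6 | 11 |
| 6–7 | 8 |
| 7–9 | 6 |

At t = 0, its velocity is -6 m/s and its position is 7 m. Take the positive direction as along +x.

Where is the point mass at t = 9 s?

-171.5 m

On each constant-a segment, Δv = aΔt and Δx = v₀Δt + ½aΔt²; chain segment to segment.
0–5 s: v starts -6 m/s; Δx = -6·5 + ½·-6·5² = -105 m; v ends -36 m/s.
5–6 s: v starts -36 m/s; Δx = -36·1 + ½·11·1² = -30.5 m; v ends -25 m/s.
6–7 s: v starts -25 m/s; Δx = -25·1 + ½·8·1² = -21 m; v ends -17 m/s.
7–9 s: v starts -17 m/s; Δx = -17·2 + ½·6·2² = -22 m; v ends -5 m/s.
x(9) = 7 + Σ Δx = -171.5 m.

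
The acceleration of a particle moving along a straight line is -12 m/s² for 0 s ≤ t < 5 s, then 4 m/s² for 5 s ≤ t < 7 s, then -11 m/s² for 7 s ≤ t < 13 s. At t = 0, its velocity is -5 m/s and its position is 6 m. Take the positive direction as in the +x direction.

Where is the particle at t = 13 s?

-831 m

On each constant-a segment, Δv = aΔt and Δx = v₀Δt + ½aΔt²; chain segment to segment.
0–5 s: v starts -5 m/s; Δx = -5·5 + ½·-12·5² = -175 m; v ends -65 m/s.
5–7 s: v starts -65 m/s; Δx = -65·2 + ½·4·2² = -122 m; v ends -57 m/s.
7–13 s: v starts -57 m/s; Δx = -57·6 + ½·-11·6² = -540 m; v ends -123 m/s.
x(13) = 6 + Σ Δx = -831 m.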